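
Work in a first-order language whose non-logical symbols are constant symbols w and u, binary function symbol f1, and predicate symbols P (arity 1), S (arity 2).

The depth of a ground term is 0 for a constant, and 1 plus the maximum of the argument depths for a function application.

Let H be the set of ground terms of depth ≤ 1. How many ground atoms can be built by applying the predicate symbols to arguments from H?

42

First count ground terms of depth ≤ 1.
Let N_k = |{terms of depth ≤ k}|. Then N_0 = 2 and N_k = 2 + N_{k-1}^2 for k ≥ 1 (one summand per function symbol, arity giving the exponent).
N_0 = 2
N_1 = 2 + 2^2 = 6
Explicitly: w, u, f1(w, w), f1(w, u), f1(u, w), f1(u, u).
So |H| = 6.
Ground atoms are formed by filling each argument slot of a predicate with a term from H, so an r-ary predicate gives |H|^r atoms:
  P: 6;  S: 6^2 = 36
Total ground atoms: 6 + 36 = 42.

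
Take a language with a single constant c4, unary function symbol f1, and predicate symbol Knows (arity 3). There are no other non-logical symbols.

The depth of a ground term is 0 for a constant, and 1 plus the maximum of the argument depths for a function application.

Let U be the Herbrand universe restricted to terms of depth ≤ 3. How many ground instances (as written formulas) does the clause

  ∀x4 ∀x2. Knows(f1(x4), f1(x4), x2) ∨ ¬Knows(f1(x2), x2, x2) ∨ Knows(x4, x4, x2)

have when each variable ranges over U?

16

Ground terms of depth ≤ 3:
  Let N_k = |{terms of depth ≤ k}|. Then N_0 = 1 and N_k = 1 + N_{k-1} for k ≥ 1 (one summand per function symbol, arity giving the exponent).
  N_0 = 1
  N_1 = 1 + 1 = 2
  N_2 = 1 + 2 = 3
  N_3 = 1 + 3 = 4
So there are 4 ground terms available for substitution.
Each of x4, x2 ranges independently over the available ground terms, and distinct assignments produce distinct instances.
Number of ground instances = 4^2 = 16.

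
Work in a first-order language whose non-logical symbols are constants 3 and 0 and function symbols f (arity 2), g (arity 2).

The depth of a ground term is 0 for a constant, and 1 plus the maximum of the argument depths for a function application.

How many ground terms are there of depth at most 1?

10

Let N_k = |{terms of depth ≤ k}|. Then N_0 = 2 and N_k = 2 + N_{k-1}^2 + N_{k-1}^2 for k ≥ 1 (one summand per function symbol, arity giving the exponent).
N_0 = 2
N_1 = 2 + 2^2 + 2^2 = 10
Explicitly: 3, 0, f(3, 3), f(3, 0), f(0, 3), f(0, 0), g(3, 3), g(3, 0), g(0, 3), g(0, 0).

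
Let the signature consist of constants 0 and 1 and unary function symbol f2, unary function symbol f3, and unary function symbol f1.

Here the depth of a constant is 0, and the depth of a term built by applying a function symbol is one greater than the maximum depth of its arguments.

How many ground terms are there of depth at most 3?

80

If N_k denotes the number of depth-≤k ground terms, the 2 constants give N_0 = 2, and each function symbol of arity r contributes N_{k-1}^r new terms at level k: N_k = 2 + N_{k-1} + N_{k-1} + N_{k-1}.
N_0 = 2
N_1 = 2 + 2 + 2 + 2 = 8
N_2 = 2 + 8 + 8 + 8 = 26
N_3 = 2 + 26 + 26 + 26 = 80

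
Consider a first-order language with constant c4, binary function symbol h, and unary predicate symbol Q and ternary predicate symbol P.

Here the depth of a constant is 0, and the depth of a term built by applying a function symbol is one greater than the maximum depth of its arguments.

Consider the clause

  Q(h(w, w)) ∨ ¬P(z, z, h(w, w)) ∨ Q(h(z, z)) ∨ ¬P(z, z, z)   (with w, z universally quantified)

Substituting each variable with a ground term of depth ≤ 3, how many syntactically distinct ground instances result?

Ground terms of depth ≤ 3:
  Let N_k count ground terms of depth at most k. Each non-constant term of depth ≤ k is some function symbol applied to depth-≤(k−1) arguments, giving N_k = 1 + N_{k-1}^2.
  N_0 = 1
  N_1 = 1 + 1^2 = 2
  N_2 = 1 + 2^2 = 5
  N_3 = 1 + 5^2 = 26
So there are 26 ground terms available for substitution.
The body mentions every one of the 2 quantified variables; since ground terms form a free algebra, no two substitutions collapse to the same formula.
Number of ground instances = 26^2 = 676.

676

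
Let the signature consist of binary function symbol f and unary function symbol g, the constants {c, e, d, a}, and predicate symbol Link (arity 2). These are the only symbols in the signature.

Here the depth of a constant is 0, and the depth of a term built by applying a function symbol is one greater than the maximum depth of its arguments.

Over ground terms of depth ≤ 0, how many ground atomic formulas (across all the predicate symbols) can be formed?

16

First count ground terms of depth ≤ 0.
Write N_k for the number of ground terms of depth ≤ k. A term of depth ≤ k is either a constant or a function symbol applied to arguments of depth ≤ k−1, so N_k = 4 + N_{k-1}^2 + N_{k-1}.
N_0 = 4
So |H| = 4.
Ground atoms are formed by filling each argument slot of a predicate with a term from H, so an r-ary predicate gives |H|^r atoms:
  Link: 4^2 = 16
Total ground atoms: 16.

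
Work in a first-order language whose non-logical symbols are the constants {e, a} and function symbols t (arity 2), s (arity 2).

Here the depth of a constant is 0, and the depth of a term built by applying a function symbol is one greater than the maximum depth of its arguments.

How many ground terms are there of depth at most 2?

Write N_k for the number of ground terms of depth ≤ k. A term of depth ≤ k is either a constant or a function symbol applied to arguments of depth ≤ k−1, so N_k = 2 + N_{k-1}^2 + N_{k-1}^2.
N_0 = 2
N_1 = 2 + 2^2 + 2^2 = 10
N_2 = 2 + 10^2 + 10^2 = 202

202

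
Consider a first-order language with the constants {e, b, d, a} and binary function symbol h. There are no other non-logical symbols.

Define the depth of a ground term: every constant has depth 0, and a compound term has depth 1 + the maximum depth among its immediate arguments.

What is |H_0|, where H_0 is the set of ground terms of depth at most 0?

Let N_k = |{terms of depth ≤ k}|. Then N_0 = 4 and N_k = 4 + N_{k-1}^2 for k ≥ 1 (one summand per function symbol, arity giving the exponent).
N_0 = 4
Explicitly: e, b, d, a.

4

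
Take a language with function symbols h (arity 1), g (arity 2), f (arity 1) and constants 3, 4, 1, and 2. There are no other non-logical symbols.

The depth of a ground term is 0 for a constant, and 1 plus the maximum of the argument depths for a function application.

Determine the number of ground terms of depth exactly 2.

816

Let N_k = |{terms of depth ≤ k}|. Then N_0 = 4 and N_k = 4 + N_{k-1} + N_{k-1}^2 + N_{k-1} for k ≥ 1 (one summand per function symbol, arity giving the exponent).
N_0 = 4
N_1 = 4 + 4 + 4^2 + 4 = 28
N_2 = 4 + 28 + 28^2 + 28 = 844
Terms of depth exactly 2: N_2 − N_1 = 844 − 28 = 816.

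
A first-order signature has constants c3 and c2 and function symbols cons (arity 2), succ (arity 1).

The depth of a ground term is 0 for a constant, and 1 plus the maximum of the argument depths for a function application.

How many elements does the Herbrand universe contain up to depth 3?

5552

Count level by level. With function symbols cons/2, succ/1, the terms of depth ≤ k are the 2 constants together with each function applied to depth-≤(k−1) tuples, so N_k = 2 + N_{k-1}^2 + N_{k-1}.
N_0 = 2
N_1 = 2 + 2^2 + 2 = 8
N_2 = 2 + 8^2 + 8 = 74
N_3 = 2 + 74^2 + 74 = 5552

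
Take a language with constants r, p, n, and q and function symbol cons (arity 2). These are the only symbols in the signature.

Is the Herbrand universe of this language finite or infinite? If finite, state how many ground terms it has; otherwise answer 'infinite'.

The signature has at least one function symbol (cons, arity 2) and at least one constant (r).
Iterating cons gives infinitely many distinct ground terms: r, cons(r, r), cons(cons(r, r), cons(r, r)), ...
So the Herbrand universe is infinite.

infinite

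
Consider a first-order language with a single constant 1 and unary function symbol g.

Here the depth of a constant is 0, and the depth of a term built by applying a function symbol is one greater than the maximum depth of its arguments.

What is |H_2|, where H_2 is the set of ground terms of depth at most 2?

Count level by level. With function symbols g/1, the terms of depth ≤ k are the 1 constant together with each function applied to depth-≤(k−1) tuples, so N_k = 1 + N_{k-1}.
N_0 = 1
N_1 = 1 + 1 = 2
N_2 = 1 + 2 = 3

3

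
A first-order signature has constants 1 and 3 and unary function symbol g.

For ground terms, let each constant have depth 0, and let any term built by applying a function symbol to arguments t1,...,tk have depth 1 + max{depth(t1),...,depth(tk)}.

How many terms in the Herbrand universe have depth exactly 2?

2

Let N_k = |{terms of depth ≤ k}|. Then N_0 = 2 and N_k = 2 + N_{k-1} for k ≥ 1 (one summand per function symbol, arity giving the exponent).
N_0 = 2
N_1 = 2 + 2 = 4
N_2 = 2 + 4 = 6
Terms of depth exactly 2: N_2 − N_1 = 6 − 4 = 2.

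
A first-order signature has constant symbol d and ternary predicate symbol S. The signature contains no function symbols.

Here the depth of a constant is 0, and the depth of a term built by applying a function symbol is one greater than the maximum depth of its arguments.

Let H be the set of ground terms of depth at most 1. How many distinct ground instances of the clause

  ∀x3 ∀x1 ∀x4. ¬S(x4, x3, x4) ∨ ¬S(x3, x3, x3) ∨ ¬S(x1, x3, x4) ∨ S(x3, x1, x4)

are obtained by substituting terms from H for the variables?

1

Ground terms of depth ≤ 1:
  With no function symbols every ground term is a constant, so there is exactly 1 ground term at every depth bound.
  N_0 = 1
  N_1 = 1
  Explicitly: d.
So there is exactly 1 ground term available for substitution.
There are 3 variables to instantiate (x3, x1, x4), each occurring in at least one literal, so different choices give different ground instances.
Number of ground instances = 1^3 = 1.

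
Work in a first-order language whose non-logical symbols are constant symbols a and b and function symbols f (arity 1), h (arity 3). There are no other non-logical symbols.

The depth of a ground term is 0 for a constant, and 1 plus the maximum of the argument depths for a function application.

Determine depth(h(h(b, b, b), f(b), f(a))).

depth(h(b, b, b)) = 1 + max(0, 0, 0) = 1
depth(f(b)) = 1 + depth(b) = 1 + 0 = 1
depth(f(a)) = 1 + depth(a) = 1 + 0 = 1
depth(h(h(b, b, b), f(b), f(a))) = 1 + max(1, 1, 1) = 2

2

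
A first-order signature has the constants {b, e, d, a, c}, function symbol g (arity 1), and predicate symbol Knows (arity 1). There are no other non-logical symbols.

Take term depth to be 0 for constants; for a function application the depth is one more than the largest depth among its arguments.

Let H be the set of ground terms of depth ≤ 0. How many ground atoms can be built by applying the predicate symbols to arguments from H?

First count ground terms of depth ≤ 0.
Write N_k for the number of ground terms of depth ≤ k. A term of depth ≤ k is either a constant or a function symbol applied to arguments of depth ≤ k−1, so N_k = 5 + N_{k-1}.
N_0 = 5
Explicitly: b, e, d, a, c.
So |H| = 5.
Ground atoms are formed by filling each argument slot of a predicate with a term from H, so an r-ary predicate gives |H|^r atoms:
  Knows: 5
Total ground atoms: 5.

5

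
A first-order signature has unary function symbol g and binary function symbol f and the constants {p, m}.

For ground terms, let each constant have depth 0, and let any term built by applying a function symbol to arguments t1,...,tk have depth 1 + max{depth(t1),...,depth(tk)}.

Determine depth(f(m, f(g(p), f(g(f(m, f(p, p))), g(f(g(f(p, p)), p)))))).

7

depth(g(p)) = 1 + depth(p) = 1 + 0 = 1
depth(f(p, p)) = 1 + max(0, 0) = 1
depth(f(m, f(p, p))) = 1 + max(0, 1) = 2
depth(g(f(m, f(p, p)))) = 1 + depth(f(m, f(p, p))) = 1 + 2 = 3
depth(g(f(p, p))) = 1 + depth(f(p, p)) = 1 + 1 = 2
depth(f(g(f(p, p)), p)) = 1 + max(2, 0) = 3
depth(g(f(g(f(p, p)), p))) = 1 + depth(f(g(f(p, p)), p)) = 1 + 3 = 4
depth(f(g(f(m, f(p, p))), g(f(g(f(p, p)), p)))) = 1 + max(3, 4) = 5
depth(f(g(p), f(g(f(m, f(p, p))), g(f(g(f(p, p)), p))))) = 1 + max(1, 5) = 6
depth(f(m, f(g(p), f(g(f(m, f(p, p))), g(f(g(f(p, p)), p)))))) = 1 + max(0, 6) = 7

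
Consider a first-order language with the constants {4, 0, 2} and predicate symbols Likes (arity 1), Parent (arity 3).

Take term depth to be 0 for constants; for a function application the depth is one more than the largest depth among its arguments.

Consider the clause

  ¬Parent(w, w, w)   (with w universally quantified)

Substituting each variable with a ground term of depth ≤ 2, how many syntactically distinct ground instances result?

Ground terms of depth ≤ 2:
  With no function symbols every ground term is a constant, so there are exactly 3 ground terms at every depth bound.
  N_0 = 3
  N_1 = 3
  N_2 = 3
So there are 3 ground terms available for substitution.
There is 1 variable to instantiate (w),  occurring in at least one literal, so different choices give different ground instances.
Number of ground instances = 3.

3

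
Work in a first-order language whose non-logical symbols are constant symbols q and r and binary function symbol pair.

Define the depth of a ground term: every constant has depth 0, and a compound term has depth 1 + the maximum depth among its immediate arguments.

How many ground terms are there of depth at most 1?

6

Let N_k count ground terms of depth at most k. Each non-constant term of depth ≤ k is some function symbol applied to depth-≤(k−1) arguments, giving N_k = 2 + N_{k-1}^2.
N_0 = 2
N_1 = 2 + 2^2 = 6
Explicitly: q, r, pair(q, q), pair(q, r), pair(r, q), pair(r, r).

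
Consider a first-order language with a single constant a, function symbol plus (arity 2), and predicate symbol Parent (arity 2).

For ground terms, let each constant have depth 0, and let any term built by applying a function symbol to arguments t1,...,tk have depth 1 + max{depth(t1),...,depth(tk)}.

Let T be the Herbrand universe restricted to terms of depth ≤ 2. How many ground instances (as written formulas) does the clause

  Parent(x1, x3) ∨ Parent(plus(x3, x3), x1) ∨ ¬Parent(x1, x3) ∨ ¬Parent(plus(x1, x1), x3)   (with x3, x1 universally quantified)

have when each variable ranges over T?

25

Ground terms of depth ≤ 2:
  Let N_k = |{terms of depth ≤ k}|. Then N_0 = 1 and N_k = 1 + N_{k-1}^2 for k ≥ 1 (one summand per function symbol, arity giving the exponent).
  N_0 = 1
  N_1 = 1 + 1^2 = 2
  N_2 = 1 + 2^2 = 5
  Explicitly: a, plus(a, a), plus(a, plus(a, a)), plus(plus(a, a), a), plus(plus(a, a), plus(a, a)).
So there are 5 ground terms available for substitution.
The clause has 2 distinct variables (x3, x1), each appearing in the body. In the free term algebra distinct substitutions yield syntactically distinct ground instances.
Number of ground instances = 5^2 = 25.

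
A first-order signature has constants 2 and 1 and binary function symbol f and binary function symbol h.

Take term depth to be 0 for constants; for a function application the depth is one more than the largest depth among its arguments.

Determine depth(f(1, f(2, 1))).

depth(f(2, 1)) = 1 + max(0, 0) = 1
depth(f(1, f(2, 1))) = 1 + max(0, 1) = 2

2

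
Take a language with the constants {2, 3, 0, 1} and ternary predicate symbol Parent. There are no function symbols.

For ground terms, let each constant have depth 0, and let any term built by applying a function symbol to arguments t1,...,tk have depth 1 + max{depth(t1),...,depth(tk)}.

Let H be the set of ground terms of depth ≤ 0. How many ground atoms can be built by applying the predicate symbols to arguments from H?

First count ground terms of depth ≤ 0.
With no function symbols every ground term is a constant, so there are exactly 4 ground terms at every depth bound.
N_0 = 4
Explicitly: 2, 3, 0, 1.
So |H| = 4.
For each predicate symbol, the number of ground atoms is |H| raised to its arity; summing:
  Parent: 4^3 = 64
Total ground atoms: 64.

64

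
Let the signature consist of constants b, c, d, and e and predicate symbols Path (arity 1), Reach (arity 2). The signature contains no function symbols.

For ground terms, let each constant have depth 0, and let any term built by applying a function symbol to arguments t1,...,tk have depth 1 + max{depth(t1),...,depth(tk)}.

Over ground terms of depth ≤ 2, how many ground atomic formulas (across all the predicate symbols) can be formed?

First count ground terms of depth ≤ 2.
With no function symbols every ground term is a constant, so there are exactly 4 ground terms at every depth bound.
N_0 = 4
N_1 = 4
N_2 = 4
Explicitly: b, c, d, e.
So |H| = 4.
A ground atom is a predicate applied to a tuple of terms from H, so the count is the sum over predicates of |H|^arity:
  Path: 4;  Reach: 4^2 = 16
Total ground atoms: 4 + 16 = 20.

20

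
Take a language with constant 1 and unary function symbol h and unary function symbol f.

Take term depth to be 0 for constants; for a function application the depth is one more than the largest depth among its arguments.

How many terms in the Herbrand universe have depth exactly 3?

8

Count level by level. With function symbols h/1, f/1, the terms of depth ≤ k are the 1 constant together with each function applied to depth-≤(k−1) tuples, so N_k = 1 + N_{k-1} + N_{k-1}.
N_0 = 1
N_1 = 1 + 1 + 1 = 3
N_2 = 1 + 3 + 3 = 7
N_3 = 1 + 7 + 7 = 15
Terms of depth exactly 3: N_3 − N_2 = 15 − 7 = 8.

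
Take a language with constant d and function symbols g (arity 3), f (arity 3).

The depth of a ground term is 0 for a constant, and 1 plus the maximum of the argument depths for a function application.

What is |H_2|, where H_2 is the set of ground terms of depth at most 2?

Write N_k for the number of ground terms of depth ≤ k. A term of depth ≤ k is either a constant or a function symbol applied to arguments of depth ≤ k−1, so N_k = 1 + N_{k-1}^3 + N_{k-1}^3.
N_0 = 1
N_1 = 1 + 1^3 + 1^3 = 3
N_2 = 1 + 3^3 + 3^3 = 55

55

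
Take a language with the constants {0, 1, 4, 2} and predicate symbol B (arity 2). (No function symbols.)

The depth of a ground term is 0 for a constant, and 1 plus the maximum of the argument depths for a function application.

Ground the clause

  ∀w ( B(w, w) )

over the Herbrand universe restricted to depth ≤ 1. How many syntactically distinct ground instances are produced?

4

Ground terms of depth ≤ 1:
  With no function symbols every ground term is a constant, so there are exactly 4 ground terms at every depth bound.
  N_0 = 4
  N_1 = 4
  Explicitly: 0, 1, 4, 2.
So there are 4 ground terms available for substitution.
There is 1 variable to instantiate (w),  occurring in at least one literal, so different choices give different ground instances.
Number of ground instances = 4.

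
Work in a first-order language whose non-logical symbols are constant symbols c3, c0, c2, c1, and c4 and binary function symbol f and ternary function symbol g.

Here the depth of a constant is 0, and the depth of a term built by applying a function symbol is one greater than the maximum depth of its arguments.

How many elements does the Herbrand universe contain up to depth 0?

Count level by level. With function symbols f/2, g/3, the terms of depth ≤ k are the 5 constants together with each function applied to depth-≤(k−1) tuples, so N_k = 5 + N_{k-1}^2 + N_{k-1}^3.
N_0 = 5
Explicitly: c3, c0, c2, c1, c4.

5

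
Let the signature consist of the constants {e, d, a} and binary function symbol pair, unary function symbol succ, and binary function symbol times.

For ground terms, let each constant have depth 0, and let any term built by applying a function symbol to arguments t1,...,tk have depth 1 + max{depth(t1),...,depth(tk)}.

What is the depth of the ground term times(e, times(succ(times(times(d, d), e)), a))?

depth(times(d, d)) = 1 + max(0, 0) = 1
depth(times(times(d, d), e)) = 1 + max(1, 0) = 2
depth(succ(times(times(d, d), e))) = 1 + depth(times(times(d, d), e)) = 1 + 2 = 3
depth(times(succ(times(times(d, d), e)), a)) = 1 + max(3, 0) = 4
depth(times(e, times(succ(times(times(d, d), e)), a))) = 1 + max(0, 4) = 5

5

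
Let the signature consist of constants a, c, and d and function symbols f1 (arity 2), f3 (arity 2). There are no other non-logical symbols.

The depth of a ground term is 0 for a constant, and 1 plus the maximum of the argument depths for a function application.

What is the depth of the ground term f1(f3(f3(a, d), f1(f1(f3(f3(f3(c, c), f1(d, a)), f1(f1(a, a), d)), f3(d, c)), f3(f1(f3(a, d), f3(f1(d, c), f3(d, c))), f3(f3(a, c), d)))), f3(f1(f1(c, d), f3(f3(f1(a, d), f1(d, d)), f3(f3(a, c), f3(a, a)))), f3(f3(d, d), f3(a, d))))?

7

depth(f3(a, d)) = 1 + max(0, 0) = 1
depth(f3(c, c)) = 1 + max(0, 0) = 1
depth(f1(d, a)) = 1 + max(0, 0) = 1
depth(f3(f3(c, c), f1(d, a))) = 1 + max(1, 1) = 2
depth(f1(a, a)) = 1 + max(0, 0) = 1
depth(f1(f1(a, a), d)) = 1 + max(1, 0) = 2
depth(f3(f3(f3(c, c), f1(d, a)), f1(f1(a, a), d))) = 1 + max(2, 2) = 3
depth(f3(d, c)) = 1 + max(0, 0) = 1
depth(f1(f3(f3(f3(c, c), f1(d, a)), f1(f1(a, a), d)), f3(d, c))) = 1 + max(3, 1) = 4
depth(f1(d, c)) = 1 + max(0, 0) = 1
depth(f3(f1(d, c), f3(d, c))) = 1 + max(1, 1) = 2
depth(f1(f3(a, d), f3(f1(d, c), f3(d, c)))) = 1 + max(1, 2) = 3
depth(f3(a, c)) = 1 + max(0, 0) = 1
depth(f3(f3(a, c), d)) = 1 + max(1, 0) = 2
depth(f3(f1(f3(a, d), f3(f1(d, c), f3(d, c))), f3(f3(a, c), d))) = 1 + max(3, 2) = 4
depth(f1(f1(f3(f3(f3(c, c), f1(d, a)), f1(f1(a, a), d)), f3(d, c)), f3(f1(f3(a, d), f3(f1(d, c), f3(d, c))), f3(f3(a, c), d)))) = 1 + max(4, 4) = 5
depth(f3(f3(a, d), f1(f1(f3(f3(f3(c, c), f1(d, a)), f1(f1(a, a), d)), f3(d, c)), f3(f1(f3(a, d), f3(f1(d, c), f3(d, c))), f3(f3(a, c), d))))) = 1 + max(1, 5) = 6
depth(f1(c, d)) = 1 + max(0, 0) = 1
depth(f1(a, d)) = 1 + max(0, 0) = 1
depth(f1(d, d)) = 1 + max(0, 0) = 1
depth(f3(f1(a, d), f1(d, d))) = 1 + max(1, 1) = 2
depth(f3(a, a)) = 1 + max(0, 0) = 1
depth(f3(f3(a, c), f3(a, a))) = 1 + max(1, 1) = 2
depth(f3(f3(f1(a, d), f1(d, d)), f3(f3(a, c), f3(a, a)))) = 1 + max(2, 2) = 3
depth(f1(f1(c, d), f3(f3(f1(a, d), f1(d, d)), f3(f3(a, c), f3(a, a))))) = 1 + max(1, 3) = 4
depth(f3(d, d)) = 1 + max(0, 0) = 1
depth(f3(f3(d, d), f3(a, d))) = 1 + max(1, 1) = 2
depth(f3(f1(f1(c, d), f3(f3(f1(a, d), f1(d, d)), f3(f3(a, c), f3(a, a)))), f3(f3(d, d), f3(a, d)))) = 1 + max(4, 2) = 5
depth(f1(f3(f3(a, d), f1(f1(f3(f3(f3(c, c), f1(d, a)), f1(f1(a, a), d)), f3(d, c)), f3(f1(f3(a, d), f3(f1(d, c), f3(d, c))), f3(f3(a, c), d)))), f3(f1(f1(c, d), f3(f3(f1(a, d), f1(d, d)), f3(f3(a, c), f3(a, a)))), f3(f3(d, d), f3(a, d))))) = 1 + max(6, 5) = 7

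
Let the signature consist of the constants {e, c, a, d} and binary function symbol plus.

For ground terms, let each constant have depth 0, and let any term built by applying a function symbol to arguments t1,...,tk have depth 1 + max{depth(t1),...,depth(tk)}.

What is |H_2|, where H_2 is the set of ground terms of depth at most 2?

Let N_k = |{terms of depth ≤ k}|. Then N_0 = 4 and N_k = 4 + N_{k-1}^2 for k ≥ 1 (one summand per function symbol, arity giving the exponent).
N_0 = 4
N_1 = 4 + 4^2 = 20
N_2 = 4 + 20^2 = 404

404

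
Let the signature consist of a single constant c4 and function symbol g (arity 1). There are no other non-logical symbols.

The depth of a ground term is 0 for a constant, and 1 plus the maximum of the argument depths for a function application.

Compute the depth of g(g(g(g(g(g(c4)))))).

6

depth(g(c4)) = 1 + depth(c4) = 1 + 0 = 1
depth(g(g(c4))) = 1 + depth(g(c4)) = 1 + 1 = 2
depth(g(g(g(c4)))) = 1 + depth(g(g(c4))) = 1 + 2 = 3
depth(g(g(g(g(c4))))) = 1 + depth(g(g(g(c4)))) = 1 + 3 = 4
depth(g(g(g(g(g(c4)))))) = 1 + depth(g(g(g(g(c4))))) = 1 + 4 = 5
depth(g(g(g(g(g(g(c4))))))) = 1 + depth(g(g(g(g(g(c4)))))) = 1 + 5 = 6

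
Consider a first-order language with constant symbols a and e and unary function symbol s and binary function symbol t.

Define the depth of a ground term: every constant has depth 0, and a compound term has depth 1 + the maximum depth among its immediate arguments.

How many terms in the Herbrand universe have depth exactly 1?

6

Count level by level. With function symbols s/1, t/2, the terms of depth ≤ k are the 2 constants together with each function applied to depth-≤(k−1) tuples, so N_k = 2 + N_{k-1} + N_{k-1}^2.
N_0 = 2
N_1 = 2 + 2 + 2^2 = 8
Terms of depth exactly 1: N_1 − N_0 = 8 − 2 = 6.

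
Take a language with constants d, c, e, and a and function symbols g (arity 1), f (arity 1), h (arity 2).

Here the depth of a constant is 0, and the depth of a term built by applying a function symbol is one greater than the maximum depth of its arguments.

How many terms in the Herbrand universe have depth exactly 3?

Count level by level. With function symbols g/1, f/1, h/2, the terms of depth ≤ k are the 4 constants together with each function applied to depth-≤(k−1) tuples, so N_k = 4 + N_{k-1} + N_{k-1} + N_{k-1}^2.
N_0 = 4
N_1 = 4 + 4 + 4 + 4^2 = 28
N_2 = 4 + 28 + 28 + 28^2 = 844
N_3 = 4 + 844 + 844 + 844^2 = 714028
Terms of depth exactly 3: N_3 − N_2 = 714028 − 844 = 713184.

713184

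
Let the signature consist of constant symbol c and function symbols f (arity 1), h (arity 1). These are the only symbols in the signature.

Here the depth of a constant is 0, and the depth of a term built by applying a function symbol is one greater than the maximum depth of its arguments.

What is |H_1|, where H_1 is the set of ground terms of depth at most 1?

Let N_k = |{terms of depth ≤ k}|. Then N_0 = 1 and N_k = 1 + N_{k-1} + N_{k-1} for k ≥ 1 (one summand per function symbol, arity giving the exponent).
N_0 = 1
N_1 = 1 + 1 + 1 = 3
Explicitly: c, f(c), h(c).

3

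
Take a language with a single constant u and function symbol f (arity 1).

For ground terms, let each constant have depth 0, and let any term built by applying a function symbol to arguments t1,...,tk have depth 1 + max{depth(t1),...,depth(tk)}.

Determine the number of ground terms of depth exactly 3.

1

Write N_k for the number of ground terms of depth ≤ k. A term of depth ≤ k is either a constant or a function symbol applied to arguments of depth ≤ k−1, so N_k = 1 + N_{k-1}.
N_0 = 1
N_1 = 1 + 1 = 2
N_2 = 1 + 2 = 3
N_3 = 1 + 3 = 4
Terms of depth exactly 3: N_3 − N_2 = 4 − 3 = 1.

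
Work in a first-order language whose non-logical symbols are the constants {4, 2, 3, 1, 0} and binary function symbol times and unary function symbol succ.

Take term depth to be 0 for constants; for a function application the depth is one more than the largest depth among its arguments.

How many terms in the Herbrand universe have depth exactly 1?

30

Let N_k count ground terms of depth at most k. Each non-constant term of depth ≤ k is some function symbol applied to depth-≤(k−1) arguments, giving N_k = 5 + N_{k-1}^2 + N_{k-1}.
N_0 = 5
N_1 = 5 + 5^2 + 5 = 35
Terms of depth exactly 1: N_1 − N_0 = 35 − 5 = 30.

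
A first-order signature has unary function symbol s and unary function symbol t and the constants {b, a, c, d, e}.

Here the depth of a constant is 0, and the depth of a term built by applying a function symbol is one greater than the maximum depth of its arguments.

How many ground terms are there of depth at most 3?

75

Count level by level. With function symbols s/1, t/1, the terms of depth ≤ k are the 5 constants together with each function applied to depth-≤(k−1) tuples, so N_k = 5 + N_{k-1} + N_{k-1}.
N_0 = 5
N_1 = 5 + 5 + 5 = 15
N_2 = 5 + 15 + 15 = 35
N_3 = 5 + 35 + 35 = 75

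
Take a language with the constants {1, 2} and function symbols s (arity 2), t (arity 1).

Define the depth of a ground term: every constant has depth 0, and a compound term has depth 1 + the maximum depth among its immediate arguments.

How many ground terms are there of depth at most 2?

Let N_k = |{terms of depth ≤ k}|. Then N_0 = 2 and N_k = 2 + N_{k-1}^2 + N_{k-1} for k ≥ 1 (one summand per function symbol, arity giving the exponent).
N_0 = 2
N_1 = 2 + 2^2 + 2 = 8
N_2 = 2 + 8^2 + 8 = 74

74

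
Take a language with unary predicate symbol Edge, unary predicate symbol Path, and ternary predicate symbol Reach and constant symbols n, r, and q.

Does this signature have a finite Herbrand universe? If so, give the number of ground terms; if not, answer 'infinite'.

3

There are no function symbols, so every ground term is one of the 3 constants.
The Herbrand universe is {n, r, q}, which is finite with 3 elements.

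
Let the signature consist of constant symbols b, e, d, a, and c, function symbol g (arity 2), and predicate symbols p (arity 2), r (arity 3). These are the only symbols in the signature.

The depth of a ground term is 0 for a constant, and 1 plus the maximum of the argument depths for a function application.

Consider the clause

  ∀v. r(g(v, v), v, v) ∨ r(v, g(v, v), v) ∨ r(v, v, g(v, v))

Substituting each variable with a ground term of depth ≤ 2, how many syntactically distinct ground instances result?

Ground terms of depth ≤ 2:
  If N_k denotes the number of depth-≤k ground terms, the 5 constants give N_0 = 5, and each function symbol of arity r contributes N_{k-1}^r new terms at level k: N_k = 5 + N_{k-1}^2.
  N_0 = 5
  N_1 = 5 + 5^2 = 30
  N_2 = 5 + 30^2 = 905
So there are 905 ground terms available for substitution.
The clause has 1 distinct variable (v), which appears in the body. In the free term algebra distinct substitutions yield syntactically distinct ground instances.
Number of ground instances = 905.

905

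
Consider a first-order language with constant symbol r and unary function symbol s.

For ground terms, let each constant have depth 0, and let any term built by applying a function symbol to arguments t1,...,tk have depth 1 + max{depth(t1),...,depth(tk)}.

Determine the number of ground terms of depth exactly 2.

Let N_k = |{terms of depth ≤ k}|. Then N_0 = 1 and N_k = 1 + N_{k-1} for k ≥ 1 (one summand per function symbol, arity giving the exponent).
N_0 = 1
N_1 = 1 + 1 = 2
N_2 = 1 + 2 = 3
Terms of depth exactly 2: N_2 − N_1 = 3 − 2 = 1.

1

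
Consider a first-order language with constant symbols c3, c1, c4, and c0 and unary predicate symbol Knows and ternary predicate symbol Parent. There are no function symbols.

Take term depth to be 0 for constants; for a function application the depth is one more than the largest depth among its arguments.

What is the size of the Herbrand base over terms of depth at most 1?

First count ground terms of depth ≤ 1.
With no function symbols every ground term is a constant, so there are exactly 4 ground terms at every depth bound.
N_0 = 4
N_1 = 4
Explicitly: c3, c1, c4, c0.
So |H| = 4.
For each predicate symbol, the number of ground atoms is |H| raised to its arity; summing:
  Knows: 4;  Parent: 4^3 = 64
Total ground atoms: 4 + 64 = 68.

68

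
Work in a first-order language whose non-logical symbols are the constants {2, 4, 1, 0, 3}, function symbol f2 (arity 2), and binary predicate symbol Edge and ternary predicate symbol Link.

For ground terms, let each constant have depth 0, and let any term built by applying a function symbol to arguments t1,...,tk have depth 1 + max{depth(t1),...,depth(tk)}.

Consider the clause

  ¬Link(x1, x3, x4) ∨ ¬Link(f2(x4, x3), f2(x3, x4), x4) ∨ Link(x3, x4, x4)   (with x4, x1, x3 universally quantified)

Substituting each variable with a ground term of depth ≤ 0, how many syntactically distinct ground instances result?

125

Ground terms of depth ≤ 0:
  If N_k denotes the number of depth-≤k ground terms, the 5 constants give N_0 = 5, and each function symbol of arity r contributes N_{k-1}^r new terms at level k: N_k = 5 + N_{k-1}^2.
  N_0 = 5
  Explicitly: 2, 4, 1, 0, 3.
So there are 5 ground terms available for substitution.
The clause has 3 distinct variables (x4, x1, x3), each appearing in the body. In the free term algebra distinct substitutions yield syntactically distinct ground instances.
Number of ground instances = 5^3 = 125.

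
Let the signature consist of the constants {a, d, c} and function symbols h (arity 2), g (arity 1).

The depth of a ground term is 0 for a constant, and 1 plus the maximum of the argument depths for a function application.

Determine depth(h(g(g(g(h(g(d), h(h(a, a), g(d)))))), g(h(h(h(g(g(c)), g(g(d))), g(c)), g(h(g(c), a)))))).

depth(g(d)) = 1 + depth(d) = 1 + 0 = 1
depth(h(a, a)) = 1 + max(0, 0) = 1
depth(h(h(a, a), g(d))) = 1 + max(1, 1) = 2
depth(h(g(d), h(h(a, a), g(d)))) = 1 + max(1, 2) = 3
depth(g(h(g(d), h(h(a, a), g(d))))) = 1 + depth(h(g(d), h(h(a, a), g(d)))) = 1 + 3 = 4
depth(g(g(h(g(d), h(h(a, a), g(d)))))) = 1 + depth(g(h(g(d), h(h(a, a), g(d))))) = 1 + 4 = 5
depth(g(g(g(h(g(d), h(h(a, a), g(d))))))) = 1 + depth(g(g(h(g(d), h(h(a, a), g(d)))))) = 1 + 5 = 6
depth(g(c)) = 1 + depth(c) = 1 + 0 = 1
depth(g(g(c))) = 1 + depth(g(c)) = 1 + 1 = 2
depth(g(g(d))) = 1 + depth(g(d)) = 1 + 1 = 2
depth(h(g(g(c)), g(g(d)))) = 1 + max(2, 2) = 3
depth(h(h(g(g(c)), g(g(d))), g(c))) = 1 + max(3, 1) = 4
depth(h(g(c), a)) = 1 + max(1, 0) = 2
depth(g(h(g(c), a))) = 1 + depth(h(g(c), a)) = 1 + 2 = 3
depth(h(h(h(g(g(c)), g(g(d))), g(c)), g(h(g(c), a)))) = 1 + max(4, 3) = 5
depth(g(h(h(h(g(g(c)), g(g(d))), g(c)), g(h(g(c), a))))) = 1 + depth(h(h(h(g(g(c)), g(g(d))), g(c)), g(h(g(c), a)))) = 1 + 5 = 6
depth(h(g(g(g(h(g(d), h(h(a, a), g(d)))))), g(h(h(h(g(g(c)), g(g(d))), g(c)), g(h(g(c), a)))))) = 1 + max(6, 6) = 7

7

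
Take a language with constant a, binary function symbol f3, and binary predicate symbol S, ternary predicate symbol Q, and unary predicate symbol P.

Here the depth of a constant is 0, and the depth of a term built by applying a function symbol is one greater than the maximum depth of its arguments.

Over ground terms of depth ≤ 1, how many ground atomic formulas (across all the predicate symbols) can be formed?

14

First count ground terms of depth ≤ 1.
Write N_k for the number of ground terms of depth ≤ k. A term of depth ≤ k is either a constant or a function symbol applied to arguments of depth ≤ k−1, so N_k = 1 + N_{k-1}^2.
N_0 = 1
N_1 = 1 + 1^2 = 2
Explicitly: a, f3(a, a).
So |H| = 2.
For each predicate symbol, the number of ground atoms is |H| raised to its arity; summing:
  S: 2^2 = 4;  Q: 2^3 = 8;  P: 2
Total ground atoms: 4 + 8 + 2 = 14.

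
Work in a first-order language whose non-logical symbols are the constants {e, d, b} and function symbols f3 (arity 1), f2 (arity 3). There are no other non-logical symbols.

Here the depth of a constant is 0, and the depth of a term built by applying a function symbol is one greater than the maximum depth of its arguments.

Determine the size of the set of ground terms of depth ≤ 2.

35973

If N_k denotes the number of depth-≤k ground terms, the 3 constants give N_0 = 3, and each function symbol of arity r contributes N_{k-1}^r new terms at level k: N_k = 3 + N_{k-1} + N_{k-1}^3.
N_0 = 3
N_1 = 3 + 3 + 3^3 = 33
N_2 = 3 + 33 + 33^3 = 35973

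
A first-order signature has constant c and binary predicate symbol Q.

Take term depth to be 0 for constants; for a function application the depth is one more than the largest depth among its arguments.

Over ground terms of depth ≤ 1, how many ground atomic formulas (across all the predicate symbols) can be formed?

First count ground terms of depth ≤ 1.
With no function symbols every ground term is a constant, so there is exactly 1 ground term at every depth bound.
N_0 = 1
N_1 = 1
Explicitly: c.
So |H| = 1.
For each predicate symbol, the number of ground atoms is |H| raised to its arity; summing:
  Q: 1^2 = 1
Total ground atoms: 1.

1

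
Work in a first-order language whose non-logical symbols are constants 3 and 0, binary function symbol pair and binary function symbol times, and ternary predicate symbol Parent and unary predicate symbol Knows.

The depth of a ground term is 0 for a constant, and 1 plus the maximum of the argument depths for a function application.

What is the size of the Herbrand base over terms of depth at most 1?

First count ground terms of depth ≤ 1.
Write N_k for the number of ground terms of depth ≤ k. A term of depth ≤ k is either a constant or a function symbol applied to arguments of depth ≤ k−1, so N_k = 2 + N_{k-1}^2 + N_{k-1}^2.
N_0 = 2
N_1 = 2 + 2^2 + 2^2 = 10
Explicitly: 3, 0, pair(3, 3), pair(3, 0), pair(0, 3), pair(0, 0), times(3, 3), times(3, 0), times(0, 3), times(0, 0).
So |H| = 10.
For each predicate symbol, the number of ground atoms is |H| raised to its arity; summing:
  Parent: 10^3 = 1000;  Knows: 10
Total ground atoms: 1000 + 10 = 1010.

1010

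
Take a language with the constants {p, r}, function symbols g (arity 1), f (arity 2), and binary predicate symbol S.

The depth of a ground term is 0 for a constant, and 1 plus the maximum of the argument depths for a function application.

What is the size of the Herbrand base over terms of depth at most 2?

5476

First count ground terms of depth ≤ 2.
Let N_k count ground terms of depth at most k. Each non-constant term of depth ≤ k is some function symbol applied to depth-≤(k−1) arguments, giving N_k = 2 + N_{k-1} + N_{k-1}^2.
N_0 = 2
N_1 = 2 + 2 + 2^2 = 8
N_2 = 2 + 8 + 8^2 = 74
So |H| = 74.
For each predicate symbol, the number of ground atoms is |H| raised to its arity; summing:
  S: 74^2 = 5476
Total ground atoms: 5476.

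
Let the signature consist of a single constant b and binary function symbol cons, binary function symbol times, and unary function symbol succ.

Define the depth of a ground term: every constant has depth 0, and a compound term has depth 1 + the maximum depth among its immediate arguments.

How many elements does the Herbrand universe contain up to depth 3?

Let N_k count ground terms of depth at most k. Each non-constant term of depth ≤ k is some function symbol applied to depth-≤(k−1) arguments, giving N_k = 1 + N_{k-1}^2 + N_{k-1}^2 + N_{k-1}.
N_0 = 1
N_1 = 1 + 1^2 + 1^2 + 1 = 4
N_2 = 1 + 4^2 + 4^2 + 4 = 37
N_3 = 1 + 37^2 + 37^2 + 37 = 2776

2776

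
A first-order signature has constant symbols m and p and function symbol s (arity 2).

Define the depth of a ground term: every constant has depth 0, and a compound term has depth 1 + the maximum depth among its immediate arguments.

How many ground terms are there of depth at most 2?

Write N_k for the number of ground terms of depth ≤ k. A term of depth ≤ k is either a constant or a function symbol applied to arguments of depth ≤ k−1, so N_k = 2 + N_{k-1}^2.
N_0 = 2
N_1 = 2 + 2^2 = 6
N_2 = 2 + 6^2 = 38

38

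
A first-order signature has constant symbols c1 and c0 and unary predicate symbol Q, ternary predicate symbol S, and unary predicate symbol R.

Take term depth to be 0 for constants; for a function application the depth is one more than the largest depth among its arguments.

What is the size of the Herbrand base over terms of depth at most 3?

First count ground terms of depth ≤ 3.
With no function symbols every ground term is a constant, so there are exactly 2 ground terms at every depth bound.
N_0 = 2
N_1 = 2
N_2 = 2
N_3 = 2
So |H| = 2.
A ground atom is a predicate applied to a tuple of terms from H, so the count is the sum over predicates of |H|^arity:
  Q: 2;  S: 2^3 = 8;  R: 2
Total ground atoms: 2 + 8 + 2 = 12.

12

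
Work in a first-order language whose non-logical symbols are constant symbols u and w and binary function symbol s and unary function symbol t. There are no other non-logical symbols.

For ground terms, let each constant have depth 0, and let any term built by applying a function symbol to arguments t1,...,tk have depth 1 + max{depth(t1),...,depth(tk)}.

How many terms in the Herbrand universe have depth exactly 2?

66

If N_k denotes the number of depth-≤k ground terms, the 2 constants give N_0 = 2, and each function symbol of arity r contributes N_{k-1}^r new terms at level k: N_k = 2 + N_{k-1}^2 + N_{k-1}.
N_0 = 2
N_1 = 2 + 2^2 + 2 = 8
N_2 = 2 + 8^2 + 8 = 74
Terms of depth exactly 2: N_2 − N_1 = 74 − 8 = 66.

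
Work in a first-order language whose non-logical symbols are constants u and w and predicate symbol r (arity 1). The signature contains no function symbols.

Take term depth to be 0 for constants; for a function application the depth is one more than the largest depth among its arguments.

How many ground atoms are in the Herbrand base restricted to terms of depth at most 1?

2

First count ground terms of depth ≤ 1.
With no function symbols every ground term is a constant, so there are exactly 2 ground terms at every depth bound.
N_0 = 2
N_1 = 2
So |H| = 2.
A ground atom is a predicate applied to a tuple of terms from H, so the count is the sum over predicates of |H|^arity:
  r: 2
Total ground atoms: 2.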